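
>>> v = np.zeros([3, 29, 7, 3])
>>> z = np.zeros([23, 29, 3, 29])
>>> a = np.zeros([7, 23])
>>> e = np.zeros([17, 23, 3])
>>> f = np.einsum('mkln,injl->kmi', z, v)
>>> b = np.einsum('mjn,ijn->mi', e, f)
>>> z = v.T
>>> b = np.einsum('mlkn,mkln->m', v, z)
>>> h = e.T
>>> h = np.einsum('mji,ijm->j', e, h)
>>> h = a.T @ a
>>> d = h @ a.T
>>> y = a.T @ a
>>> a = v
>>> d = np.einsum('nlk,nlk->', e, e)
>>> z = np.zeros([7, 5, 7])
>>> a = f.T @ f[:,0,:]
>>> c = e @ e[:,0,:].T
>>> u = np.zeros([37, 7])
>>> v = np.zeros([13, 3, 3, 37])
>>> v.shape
(13, 3, 3, 37)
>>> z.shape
(7, 5, 7)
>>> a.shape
(3, 23, 3)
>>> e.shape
(17, 23, 3)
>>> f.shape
(29, 23, 3)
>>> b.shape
(3,)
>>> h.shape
(23, 23)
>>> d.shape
()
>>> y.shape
(23, 23)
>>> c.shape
(17, 23, 17)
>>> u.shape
(37, 7)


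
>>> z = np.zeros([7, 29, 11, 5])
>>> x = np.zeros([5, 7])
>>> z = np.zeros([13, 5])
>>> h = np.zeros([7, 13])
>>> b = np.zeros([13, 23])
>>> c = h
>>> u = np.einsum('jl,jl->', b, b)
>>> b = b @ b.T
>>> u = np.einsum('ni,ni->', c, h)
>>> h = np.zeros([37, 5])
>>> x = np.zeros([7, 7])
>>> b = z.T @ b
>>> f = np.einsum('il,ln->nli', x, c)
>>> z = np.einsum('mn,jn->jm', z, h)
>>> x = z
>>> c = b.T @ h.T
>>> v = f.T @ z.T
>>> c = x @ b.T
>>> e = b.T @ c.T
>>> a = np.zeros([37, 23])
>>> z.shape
(37, 13)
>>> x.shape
(37, 13)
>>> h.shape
(37, 5)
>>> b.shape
(5, 13)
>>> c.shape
(37, 5)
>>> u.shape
()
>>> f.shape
(13, 7, 7)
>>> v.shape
(7, 7, 37)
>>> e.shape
(13, 37)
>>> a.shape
(37, 23)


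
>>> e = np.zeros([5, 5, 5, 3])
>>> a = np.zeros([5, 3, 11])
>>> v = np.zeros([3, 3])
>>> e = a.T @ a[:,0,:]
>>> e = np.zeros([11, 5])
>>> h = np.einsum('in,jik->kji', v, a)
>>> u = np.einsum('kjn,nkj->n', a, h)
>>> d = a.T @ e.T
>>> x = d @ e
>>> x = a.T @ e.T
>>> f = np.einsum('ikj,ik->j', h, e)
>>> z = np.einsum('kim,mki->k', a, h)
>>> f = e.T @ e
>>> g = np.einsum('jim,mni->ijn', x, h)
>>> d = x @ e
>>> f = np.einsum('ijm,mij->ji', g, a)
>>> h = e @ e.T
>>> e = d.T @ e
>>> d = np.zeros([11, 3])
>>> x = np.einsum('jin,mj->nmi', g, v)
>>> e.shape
(5, 3, 5)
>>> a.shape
(5, 3, 11)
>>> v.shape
(3, 3)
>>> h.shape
(11, 11)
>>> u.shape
(11,)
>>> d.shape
(11, 3)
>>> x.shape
(5, 3, 11)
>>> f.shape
(11, 3)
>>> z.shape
(5,)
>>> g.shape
(3, 11, 5)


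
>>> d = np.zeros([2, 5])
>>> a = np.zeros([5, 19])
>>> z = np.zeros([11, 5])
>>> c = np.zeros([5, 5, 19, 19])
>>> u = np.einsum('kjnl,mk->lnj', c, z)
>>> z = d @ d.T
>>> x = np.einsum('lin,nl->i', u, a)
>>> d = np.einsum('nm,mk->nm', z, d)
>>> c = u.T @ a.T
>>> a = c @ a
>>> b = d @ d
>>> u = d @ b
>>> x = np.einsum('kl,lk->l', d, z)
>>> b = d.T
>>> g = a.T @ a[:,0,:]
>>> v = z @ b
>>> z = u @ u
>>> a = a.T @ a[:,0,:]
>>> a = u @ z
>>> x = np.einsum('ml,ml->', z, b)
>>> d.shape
(2, 2)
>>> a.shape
(2, 2)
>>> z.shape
(2, 2)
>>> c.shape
(5, 19, 5)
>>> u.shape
(2, 2)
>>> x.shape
()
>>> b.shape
(2, 2)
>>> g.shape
(19, 19, 19)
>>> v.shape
(2, 2)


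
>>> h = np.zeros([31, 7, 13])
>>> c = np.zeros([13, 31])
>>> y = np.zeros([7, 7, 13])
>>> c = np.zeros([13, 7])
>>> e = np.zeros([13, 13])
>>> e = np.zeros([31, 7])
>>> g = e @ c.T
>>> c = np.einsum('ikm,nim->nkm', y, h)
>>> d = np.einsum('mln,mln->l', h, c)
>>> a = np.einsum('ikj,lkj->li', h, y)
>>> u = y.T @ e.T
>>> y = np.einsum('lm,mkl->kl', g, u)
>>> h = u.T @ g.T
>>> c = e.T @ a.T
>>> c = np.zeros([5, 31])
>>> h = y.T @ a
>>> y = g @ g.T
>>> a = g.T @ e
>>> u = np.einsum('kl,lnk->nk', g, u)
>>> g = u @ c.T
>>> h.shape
(31, 31)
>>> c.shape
(5, 31)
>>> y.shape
(31, 31)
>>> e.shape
(31, 7)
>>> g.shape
(7, 5)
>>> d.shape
(7,)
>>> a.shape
(13, 7)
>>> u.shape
(7, 31)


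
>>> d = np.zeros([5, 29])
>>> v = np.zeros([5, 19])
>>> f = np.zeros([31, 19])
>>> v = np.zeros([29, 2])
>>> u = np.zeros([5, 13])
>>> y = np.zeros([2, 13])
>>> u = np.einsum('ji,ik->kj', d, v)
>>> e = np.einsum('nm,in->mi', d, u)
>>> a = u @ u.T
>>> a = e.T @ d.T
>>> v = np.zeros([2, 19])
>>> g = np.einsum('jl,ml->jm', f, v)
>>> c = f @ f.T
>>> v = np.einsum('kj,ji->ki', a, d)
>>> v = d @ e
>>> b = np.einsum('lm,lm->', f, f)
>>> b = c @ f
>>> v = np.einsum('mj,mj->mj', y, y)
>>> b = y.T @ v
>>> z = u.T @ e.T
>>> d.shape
(5, 29)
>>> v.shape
(2, 13)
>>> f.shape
(31, 19)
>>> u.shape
(2, 5)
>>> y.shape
(2, 13)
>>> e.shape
(29, 2)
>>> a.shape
(2, 5)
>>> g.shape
(31, 2)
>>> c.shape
(31, 31)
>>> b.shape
(13, 13)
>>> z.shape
(5, 29)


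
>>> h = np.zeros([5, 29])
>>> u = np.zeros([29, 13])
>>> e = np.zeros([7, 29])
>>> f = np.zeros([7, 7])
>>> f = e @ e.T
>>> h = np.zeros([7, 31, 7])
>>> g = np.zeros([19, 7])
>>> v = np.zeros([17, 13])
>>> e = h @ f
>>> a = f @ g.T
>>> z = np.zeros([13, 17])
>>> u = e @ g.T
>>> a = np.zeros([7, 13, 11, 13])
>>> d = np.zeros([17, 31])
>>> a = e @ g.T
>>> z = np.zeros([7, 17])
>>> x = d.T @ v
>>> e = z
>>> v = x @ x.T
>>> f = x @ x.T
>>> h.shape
(7, 31, 7)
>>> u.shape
(7, 31, 19)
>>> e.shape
(7, 17)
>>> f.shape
(31, 31)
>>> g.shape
(19, 7)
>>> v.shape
(31, 31)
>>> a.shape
(7, 31, 19)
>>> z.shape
(7, 17)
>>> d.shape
(17, 31)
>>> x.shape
(31, 13)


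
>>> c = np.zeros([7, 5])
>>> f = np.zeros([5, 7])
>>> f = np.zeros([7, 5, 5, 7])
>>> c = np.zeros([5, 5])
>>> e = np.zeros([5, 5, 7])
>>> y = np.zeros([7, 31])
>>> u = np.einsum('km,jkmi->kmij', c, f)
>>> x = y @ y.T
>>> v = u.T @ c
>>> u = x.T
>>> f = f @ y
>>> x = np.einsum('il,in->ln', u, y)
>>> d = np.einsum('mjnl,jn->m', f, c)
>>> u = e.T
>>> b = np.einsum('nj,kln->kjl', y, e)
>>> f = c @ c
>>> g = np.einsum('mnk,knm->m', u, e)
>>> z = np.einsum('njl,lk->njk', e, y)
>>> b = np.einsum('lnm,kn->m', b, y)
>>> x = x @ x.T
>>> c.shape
(5, 5)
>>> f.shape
(5, 5)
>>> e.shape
(5, 5, 7)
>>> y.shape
(7, 31)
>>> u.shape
(7, 5, 5)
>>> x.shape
(7, 7)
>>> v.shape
(7, 7, 5, 5)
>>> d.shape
(7,)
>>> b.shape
(5,)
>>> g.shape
(7,)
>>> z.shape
(5, 5, 31)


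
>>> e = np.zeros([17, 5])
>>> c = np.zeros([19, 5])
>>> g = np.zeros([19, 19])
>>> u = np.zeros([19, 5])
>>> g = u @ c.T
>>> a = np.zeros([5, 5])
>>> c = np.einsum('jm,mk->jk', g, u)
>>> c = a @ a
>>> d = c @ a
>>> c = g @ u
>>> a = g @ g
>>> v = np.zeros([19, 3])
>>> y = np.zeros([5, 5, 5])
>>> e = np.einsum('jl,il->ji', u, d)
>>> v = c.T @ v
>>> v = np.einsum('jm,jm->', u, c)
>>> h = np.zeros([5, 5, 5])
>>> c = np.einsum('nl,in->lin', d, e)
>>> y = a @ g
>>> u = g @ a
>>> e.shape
(19, 5)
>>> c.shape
(5, 19, 5)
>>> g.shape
(19, 19)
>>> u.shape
(19, 19)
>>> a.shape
(19, 19)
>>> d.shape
(5, 5)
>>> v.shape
()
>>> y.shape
(19, 19)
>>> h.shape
(5, 5, 5)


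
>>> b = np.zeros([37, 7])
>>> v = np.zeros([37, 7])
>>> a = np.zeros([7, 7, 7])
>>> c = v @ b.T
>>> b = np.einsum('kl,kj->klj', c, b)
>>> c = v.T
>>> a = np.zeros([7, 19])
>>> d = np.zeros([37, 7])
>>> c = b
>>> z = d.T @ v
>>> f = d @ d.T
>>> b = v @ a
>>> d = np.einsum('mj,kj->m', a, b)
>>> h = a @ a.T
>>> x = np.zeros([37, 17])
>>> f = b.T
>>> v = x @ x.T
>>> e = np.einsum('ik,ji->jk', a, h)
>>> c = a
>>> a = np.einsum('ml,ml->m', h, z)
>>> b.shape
(37, 19)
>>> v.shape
(37, 37)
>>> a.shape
(7,)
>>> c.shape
(7, 19)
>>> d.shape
(7,)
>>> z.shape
(7, 7)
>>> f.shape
(19, 37)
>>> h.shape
(7, 7)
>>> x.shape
(37, 17)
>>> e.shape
(7, 19)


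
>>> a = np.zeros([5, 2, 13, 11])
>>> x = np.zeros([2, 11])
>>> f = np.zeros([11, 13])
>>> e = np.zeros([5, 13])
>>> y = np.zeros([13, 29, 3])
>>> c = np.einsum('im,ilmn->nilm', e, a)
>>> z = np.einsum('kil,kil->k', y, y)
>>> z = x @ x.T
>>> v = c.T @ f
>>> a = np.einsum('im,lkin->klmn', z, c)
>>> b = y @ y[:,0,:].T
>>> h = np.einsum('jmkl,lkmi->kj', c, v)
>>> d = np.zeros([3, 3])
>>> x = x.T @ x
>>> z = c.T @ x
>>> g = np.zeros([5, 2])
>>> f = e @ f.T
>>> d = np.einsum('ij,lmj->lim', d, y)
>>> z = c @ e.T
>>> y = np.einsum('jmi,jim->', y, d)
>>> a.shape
(5, 11, 2, 13)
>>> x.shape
(11, 11)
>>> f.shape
(5, 11)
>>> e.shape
(5, 13)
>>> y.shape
()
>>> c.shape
(11, 5, 2, 13)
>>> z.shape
(11, 5, 2, 5)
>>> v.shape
(13, 2, 5, 13)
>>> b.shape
(13, 29, 13)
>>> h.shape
(2, 11)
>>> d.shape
(13, 3, 29)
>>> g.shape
(5, 2)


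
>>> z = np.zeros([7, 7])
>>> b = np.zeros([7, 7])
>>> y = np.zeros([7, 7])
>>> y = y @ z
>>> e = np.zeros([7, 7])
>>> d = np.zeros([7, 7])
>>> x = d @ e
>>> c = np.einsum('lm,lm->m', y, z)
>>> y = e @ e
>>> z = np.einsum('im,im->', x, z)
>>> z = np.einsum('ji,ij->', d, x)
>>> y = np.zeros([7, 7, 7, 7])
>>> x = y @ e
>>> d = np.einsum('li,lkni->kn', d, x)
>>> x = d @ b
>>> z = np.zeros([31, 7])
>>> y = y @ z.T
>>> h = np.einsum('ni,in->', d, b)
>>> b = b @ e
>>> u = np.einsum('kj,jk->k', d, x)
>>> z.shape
(31, 7)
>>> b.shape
(7, 7)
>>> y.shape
(7, 7, 7, 31)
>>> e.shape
(7, 7)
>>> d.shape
(7, 7)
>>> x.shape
(7, 7)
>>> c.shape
(7,)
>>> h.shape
()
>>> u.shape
(7,)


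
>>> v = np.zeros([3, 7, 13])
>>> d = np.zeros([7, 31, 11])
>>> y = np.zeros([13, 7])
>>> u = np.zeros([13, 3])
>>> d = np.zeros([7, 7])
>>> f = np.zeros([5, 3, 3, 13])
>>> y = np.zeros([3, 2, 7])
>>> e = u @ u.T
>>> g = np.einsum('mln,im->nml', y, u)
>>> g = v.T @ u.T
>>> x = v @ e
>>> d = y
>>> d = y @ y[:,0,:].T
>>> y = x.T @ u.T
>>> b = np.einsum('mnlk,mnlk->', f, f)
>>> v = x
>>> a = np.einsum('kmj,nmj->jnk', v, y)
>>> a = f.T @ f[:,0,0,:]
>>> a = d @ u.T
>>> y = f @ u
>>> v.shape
(3, 7, 13)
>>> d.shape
(3, 2, 3)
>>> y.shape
(5, 3, 3, 3)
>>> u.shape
(13, 3)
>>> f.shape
(5, 3, 3, 13)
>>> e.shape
(13, 13)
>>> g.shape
(13, 7, 13)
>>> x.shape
(3, 7, 13)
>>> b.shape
()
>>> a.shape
(3, 2, 13)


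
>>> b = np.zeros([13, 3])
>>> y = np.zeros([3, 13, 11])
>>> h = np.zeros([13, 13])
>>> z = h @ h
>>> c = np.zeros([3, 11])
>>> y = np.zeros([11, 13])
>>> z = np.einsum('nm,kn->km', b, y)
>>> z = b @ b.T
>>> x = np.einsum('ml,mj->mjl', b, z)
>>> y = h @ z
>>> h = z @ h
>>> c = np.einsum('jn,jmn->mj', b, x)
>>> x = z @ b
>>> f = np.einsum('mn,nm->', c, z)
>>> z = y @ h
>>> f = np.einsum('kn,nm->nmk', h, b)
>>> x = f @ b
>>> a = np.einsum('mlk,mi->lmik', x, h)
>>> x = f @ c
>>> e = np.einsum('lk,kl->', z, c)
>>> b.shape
(13, 3)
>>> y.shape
(13, 13)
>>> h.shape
(13, 13)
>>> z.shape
(13, 13)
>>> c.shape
(13, 13)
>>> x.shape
(13, 3, 13)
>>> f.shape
(13, 3, 13)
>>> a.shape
(3, 13, 13, 3)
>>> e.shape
()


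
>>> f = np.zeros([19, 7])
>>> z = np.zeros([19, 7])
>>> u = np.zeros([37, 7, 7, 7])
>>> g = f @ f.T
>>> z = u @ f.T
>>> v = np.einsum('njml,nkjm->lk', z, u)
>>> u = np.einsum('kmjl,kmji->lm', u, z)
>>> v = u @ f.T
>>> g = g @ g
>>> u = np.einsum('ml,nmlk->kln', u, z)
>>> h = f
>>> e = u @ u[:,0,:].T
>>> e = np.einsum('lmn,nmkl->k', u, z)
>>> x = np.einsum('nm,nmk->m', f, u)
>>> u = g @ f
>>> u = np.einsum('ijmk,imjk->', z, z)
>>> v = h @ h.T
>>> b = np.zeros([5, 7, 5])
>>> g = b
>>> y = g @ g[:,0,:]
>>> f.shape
(19, 7)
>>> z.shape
(37, 7, 7, 19)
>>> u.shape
()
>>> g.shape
(5, 7, 5)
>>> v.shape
(19, 19)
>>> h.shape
(19, 7)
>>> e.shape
(7,)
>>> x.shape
(7,)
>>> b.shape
(5, 7, 5)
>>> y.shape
(5, 7, 5)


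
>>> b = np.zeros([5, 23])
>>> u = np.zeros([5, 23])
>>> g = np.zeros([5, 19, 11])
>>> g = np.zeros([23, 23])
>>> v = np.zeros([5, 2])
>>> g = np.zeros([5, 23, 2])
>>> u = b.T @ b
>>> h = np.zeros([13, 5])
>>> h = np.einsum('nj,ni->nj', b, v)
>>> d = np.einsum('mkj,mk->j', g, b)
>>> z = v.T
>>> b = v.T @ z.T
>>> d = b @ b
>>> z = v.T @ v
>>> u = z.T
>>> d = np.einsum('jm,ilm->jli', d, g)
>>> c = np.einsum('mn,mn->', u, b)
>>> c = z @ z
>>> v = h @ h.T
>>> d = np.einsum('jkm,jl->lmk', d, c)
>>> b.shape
(2, 2)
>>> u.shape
(2, 2)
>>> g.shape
(5, 23, 2)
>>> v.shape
(5, 5)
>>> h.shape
(5, 23)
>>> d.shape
(2, 5, 23)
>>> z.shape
(2, 2)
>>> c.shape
(2, 2)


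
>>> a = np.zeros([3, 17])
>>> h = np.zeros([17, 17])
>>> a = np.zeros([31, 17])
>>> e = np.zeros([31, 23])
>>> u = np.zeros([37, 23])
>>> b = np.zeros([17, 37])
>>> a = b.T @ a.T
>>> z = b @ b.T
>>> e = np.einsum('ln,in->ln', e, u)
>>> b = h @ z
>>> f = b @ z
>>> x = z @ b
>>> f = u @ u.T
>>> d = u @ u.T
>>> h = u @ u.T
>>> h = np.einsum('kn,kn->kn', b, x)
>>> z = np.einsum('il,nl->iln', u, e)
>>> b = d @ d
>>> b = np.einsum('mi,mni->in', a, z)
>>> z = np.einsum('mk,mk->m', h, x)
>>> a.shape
(37, 31)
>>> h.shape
(17, 17)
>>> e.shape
(31, 23)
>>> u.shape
(37, 23)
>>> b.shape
(31, 23)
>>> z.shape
(17,)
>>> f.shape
(37, 37)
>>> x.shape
(17, 17)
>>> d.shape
(37, 37)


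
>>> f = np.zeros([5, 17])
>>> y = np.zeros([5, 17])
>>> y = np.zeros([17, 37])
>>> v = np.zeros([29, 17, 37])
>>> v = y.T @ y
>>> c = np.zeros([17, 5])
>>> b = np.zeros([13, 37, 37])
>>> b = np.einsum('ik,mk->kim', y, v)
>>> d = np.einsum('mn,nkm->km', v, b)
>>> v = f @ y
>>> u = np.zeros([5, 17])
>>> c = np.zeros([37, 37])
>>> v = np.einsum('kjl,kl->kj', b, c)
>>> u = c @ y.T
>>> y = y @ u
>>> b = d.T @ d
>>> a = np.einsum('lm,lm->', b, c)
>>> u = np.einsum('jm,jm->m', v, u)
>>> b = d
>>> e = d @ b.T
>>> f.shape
(5, 17)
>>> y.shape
(17, 17)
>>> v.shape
(37, 17)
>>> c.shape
(37, 37)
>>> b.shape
(17, 37)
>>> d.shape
(17, 37)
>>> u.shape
(17,)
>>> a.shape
()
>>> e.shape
(17, 17)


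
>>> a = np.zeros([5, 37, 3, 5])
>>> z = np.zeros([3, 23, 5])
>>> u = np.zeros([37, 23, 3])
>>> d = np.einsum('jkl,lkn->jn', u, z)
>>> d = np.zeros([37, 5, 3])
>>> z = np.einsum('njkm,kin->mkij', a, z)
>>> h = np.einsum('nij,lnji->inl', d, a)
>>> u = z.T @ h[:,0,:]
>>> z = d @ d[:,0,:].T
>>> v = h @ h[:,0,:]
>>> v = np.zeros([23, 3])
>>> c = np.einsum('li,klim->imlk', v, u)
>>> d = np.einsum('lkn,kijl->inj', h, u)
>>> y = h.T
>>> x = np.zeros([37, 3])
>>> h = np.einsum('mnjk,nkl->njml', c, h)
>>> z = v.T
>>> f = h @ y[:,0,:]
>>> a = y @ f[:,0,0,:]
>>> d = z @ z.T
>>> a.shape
(5, 37, 5)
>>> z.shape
(3, 23)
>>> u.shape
(37, 23, 3, 5)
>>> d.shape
(3, 3)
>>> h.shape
(5, 23, 3, 5)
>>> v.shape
(23, 3)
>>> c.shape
(3, 5, 23, 37)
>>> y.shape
(5, 37, 5)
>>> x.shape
(37, 3)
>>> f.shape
(5, 23, 3, 5)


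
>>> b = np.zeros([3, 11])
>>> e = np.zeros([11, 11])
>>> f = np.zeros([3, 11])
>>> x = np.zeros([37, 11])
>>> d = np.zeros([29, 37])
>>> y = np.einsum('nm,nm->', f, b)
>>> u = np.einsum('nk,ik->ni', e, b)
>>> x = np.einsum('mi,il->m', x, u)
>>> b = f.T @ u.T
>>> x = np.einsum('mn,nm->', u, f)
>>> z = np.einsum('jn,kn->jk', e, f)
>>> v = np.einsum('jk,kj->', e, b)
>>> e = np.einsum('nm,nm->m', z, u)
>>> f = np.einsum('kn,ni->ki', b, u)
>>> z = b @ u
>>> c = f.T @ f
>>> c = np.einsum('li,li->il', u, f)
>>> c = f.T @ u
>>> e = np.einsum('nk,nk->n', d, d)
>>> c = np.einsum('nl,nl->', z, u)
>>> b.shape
(11, 11)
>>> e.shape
(29,)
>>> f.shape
(11, 3)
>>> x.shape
()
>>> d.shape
(29, 37)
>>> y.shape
()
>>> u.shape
(11, 3)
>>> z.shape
(11, 3)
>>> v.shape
()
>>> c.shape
()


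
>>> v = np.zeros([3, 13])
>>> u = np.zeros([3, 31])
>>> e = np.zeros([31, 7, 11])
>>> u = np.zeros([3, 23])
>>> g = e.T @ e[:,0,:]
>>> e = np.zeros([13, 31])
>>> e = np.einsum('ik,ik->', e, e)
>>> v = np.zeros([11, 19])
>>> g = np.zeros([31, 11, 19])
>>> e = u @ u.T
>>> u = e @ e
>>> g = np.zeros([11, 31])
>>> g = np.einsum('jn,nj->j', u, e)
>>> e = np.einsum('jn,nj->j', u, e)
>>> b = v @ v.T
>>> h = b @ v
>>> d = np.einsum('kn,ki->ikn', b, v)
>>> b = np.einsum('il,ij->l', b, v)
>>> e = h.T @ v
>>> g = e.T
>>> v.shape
(11, 19)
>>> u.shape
(3, 3)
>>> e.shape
(19, 19)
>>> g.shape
(19, 19)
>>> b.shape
(11,)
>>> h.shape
(11, 19)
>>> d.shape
(19, 11, 11)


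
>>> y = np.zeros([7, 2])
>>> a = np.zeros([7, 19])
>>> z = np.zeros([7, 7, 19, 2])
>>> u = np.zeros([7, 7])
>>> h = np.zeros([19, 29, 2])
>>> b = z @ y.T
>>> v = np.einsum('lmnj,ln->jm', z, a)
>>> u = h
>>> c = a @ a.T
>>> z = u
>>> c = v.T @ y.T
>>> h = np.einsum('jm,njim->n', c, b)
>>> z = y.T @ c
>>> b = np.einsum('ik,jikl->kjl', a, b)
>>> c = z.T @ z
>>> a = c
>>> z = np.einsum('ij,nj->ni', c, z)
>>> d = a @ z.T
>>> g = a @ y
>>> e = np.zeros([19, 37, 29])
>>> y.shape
(7, 2)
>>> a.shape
(7, 7)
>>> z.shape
(2, 7)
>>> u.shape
(19, 29, 2)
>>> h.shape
(7,)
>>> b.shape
(19, 7, 7)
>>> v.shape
(2, 7)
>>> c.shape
(7, 7)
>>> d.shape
(7, 2)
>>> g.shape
(7, 2)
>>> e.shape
(19, 37, 29)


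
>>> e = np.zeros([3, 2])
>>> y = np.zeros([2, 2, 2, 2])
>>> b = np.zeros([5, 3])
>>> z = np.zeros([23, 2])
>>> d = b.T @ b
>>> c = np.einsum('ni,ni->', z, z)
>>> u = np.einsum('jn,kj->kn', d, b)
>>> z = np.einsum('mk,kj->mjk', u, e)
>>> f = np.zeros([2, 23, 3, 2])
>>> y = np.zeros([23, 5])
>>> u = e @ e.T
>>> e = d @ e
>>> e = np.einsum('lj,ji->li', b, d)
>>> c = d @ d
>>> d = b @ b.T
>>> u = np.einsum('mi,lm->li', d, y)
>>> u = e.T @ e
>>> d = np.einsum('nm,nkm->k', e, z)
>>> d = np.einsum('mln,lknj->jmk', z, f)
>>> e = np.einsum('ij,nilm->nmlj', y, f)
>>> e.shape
(2, 2, 3, 5)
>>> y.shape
(23, 5)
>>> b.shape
(5, 3)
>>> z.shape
(5, 2, 3)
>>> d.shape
(2, 5, 23)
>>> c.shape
(3, 3)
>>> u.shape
(3, 3)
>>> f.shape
(2, 23, 3, 2)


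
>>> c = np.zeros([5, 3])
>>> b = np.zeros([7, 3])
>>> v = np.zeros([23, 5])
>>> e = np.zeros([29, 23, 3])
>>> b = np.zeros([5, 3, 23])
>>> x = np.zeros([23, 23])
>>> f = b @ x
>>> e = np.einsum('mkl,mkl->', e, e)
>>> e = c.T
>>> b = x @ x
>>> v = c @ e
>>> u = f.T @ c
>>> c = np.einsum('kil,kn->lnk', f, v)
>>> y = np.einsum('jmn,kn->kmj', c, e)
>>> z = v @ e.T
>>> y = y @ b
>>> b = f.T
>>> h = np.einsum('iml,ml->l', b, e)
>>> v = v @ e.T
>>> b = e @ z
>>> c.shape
(23, 5, 5)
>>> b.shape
(3, 3)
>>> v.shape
(5, 3)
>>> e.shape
(3, 5)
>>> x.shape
(23, 23)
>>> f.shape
(5, 3, 23)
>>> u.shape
(23, 3, 3)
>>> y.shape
(3, 5, 23)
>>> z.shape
(5, 3)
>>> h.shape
(5,)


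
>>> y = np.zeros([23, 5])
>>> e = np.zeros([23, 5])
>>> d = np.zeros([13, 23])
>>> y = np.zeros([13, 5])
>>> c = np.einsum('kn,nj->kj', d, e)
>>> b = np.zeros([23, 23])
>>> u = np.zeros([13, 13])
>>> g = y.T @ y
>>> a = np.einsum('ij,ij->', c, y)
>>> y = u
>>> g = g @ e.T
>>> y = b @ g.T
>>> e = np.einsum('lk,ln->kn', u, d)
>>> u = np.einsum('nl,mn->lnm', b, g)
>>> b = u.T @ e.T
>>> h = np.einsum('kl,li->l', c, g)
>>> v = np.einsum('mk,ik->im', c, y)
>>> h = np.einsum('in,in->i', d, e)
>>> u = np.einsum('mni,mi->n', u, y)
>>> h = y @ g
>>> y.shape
(23, 5)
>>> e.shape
(13, 23)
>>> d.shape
(13, 23)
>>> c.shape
(13, 5)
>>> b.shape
(5, 23, 13)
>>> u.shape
(23,)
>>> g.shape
(5, 23)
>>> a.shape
()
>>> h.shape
(23, 23)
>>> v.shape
(23, 13)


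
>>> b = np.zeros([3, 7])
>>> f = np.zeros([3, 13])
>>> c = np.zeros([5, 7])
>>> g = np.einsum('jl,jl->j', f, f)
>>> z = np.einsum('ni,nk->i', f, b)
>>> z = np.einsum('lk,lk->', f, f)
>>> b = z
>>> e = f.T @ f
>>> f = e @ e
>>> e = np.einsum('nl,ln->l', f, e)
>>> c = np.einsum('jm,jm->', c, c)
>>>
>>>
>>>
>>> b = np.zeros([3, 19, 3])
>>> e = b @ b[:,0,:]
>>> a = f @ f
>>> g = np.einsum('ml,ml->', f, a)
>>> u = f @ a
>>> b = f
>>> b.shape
(13, 13)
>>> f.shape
(13, 13)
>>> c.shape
()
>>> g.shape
()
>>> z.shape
()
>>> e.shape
(3, 19, 3)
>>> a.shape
(13, 13)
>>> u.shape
(13, 13)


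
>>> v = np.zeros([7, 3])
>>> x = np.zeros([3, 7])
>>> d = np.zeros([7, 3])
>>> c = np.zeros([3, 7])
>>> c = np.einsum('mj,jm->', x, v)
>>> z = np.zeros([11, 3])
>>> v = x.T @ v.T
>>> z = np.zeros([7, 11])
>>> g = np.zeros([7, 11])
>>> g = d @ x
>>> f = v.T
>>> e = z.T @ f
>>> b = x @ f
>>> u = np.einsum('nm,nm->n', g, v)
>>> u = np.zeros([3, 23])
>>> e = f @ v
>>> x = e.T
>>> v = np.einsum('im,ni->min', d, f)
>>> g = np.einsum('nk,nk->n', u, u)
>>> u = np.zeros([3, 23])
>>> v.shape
(3, 7, 7)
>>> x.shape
(7, 7)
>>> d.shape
(7, 3)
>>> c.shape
()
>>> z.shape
(7, 11)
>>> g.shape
(3,)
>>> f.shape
(7, 7)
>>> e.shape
(7, 7)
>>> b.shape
(3, 7)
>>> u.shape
(3, 23)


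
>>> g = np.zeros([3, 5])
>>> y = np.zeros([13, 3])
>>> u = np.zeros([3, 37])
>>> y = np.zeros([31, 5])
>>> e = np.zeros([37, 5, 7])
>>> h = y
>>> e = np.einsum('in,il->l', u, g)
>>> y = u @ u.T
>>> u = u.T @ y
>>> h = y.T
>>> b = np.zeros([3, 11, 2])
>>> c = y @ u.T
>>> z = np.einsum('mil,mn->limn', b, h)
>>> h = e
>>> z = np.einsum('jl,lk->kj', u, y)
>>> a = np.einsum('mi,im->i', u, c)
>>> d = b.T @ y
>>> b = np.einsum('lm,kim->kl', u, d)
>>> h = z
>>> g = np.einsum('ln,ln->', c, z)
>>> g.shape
()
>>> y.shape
(3, 3)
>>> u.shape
(37, 3)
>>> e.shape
(5,)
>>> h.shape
(3, 37)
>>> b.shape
(2, 37)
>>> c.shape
(3, 37)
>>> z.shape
(3, 37)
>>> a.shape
(3,)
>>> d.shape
(2, 11, 3)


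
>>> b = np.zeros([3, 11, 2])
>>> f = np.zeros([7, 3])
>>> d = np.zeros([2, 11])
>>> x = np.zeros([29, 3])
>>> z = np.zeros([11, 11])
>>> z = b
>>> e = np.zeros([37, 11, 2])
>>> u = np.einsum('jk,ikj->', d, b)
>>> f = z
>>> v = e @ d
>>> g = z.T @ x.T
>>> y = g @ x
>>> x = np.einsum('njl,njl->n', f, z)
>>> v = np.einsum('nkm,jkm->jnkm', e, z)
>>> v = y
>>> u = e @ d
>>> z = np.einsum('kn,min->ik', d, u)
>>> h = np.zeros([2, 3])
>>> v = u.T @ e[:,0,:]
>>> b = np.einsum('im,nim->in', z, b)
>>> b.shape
(11, 3)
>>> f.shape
(3, 11, 2)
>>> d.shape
(2, 11)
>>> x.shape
(3,)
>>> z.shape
(11, 2)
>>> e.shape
(37, 11, 2)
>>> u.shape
(37, 11, 11)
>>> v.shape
(11, 11, 2)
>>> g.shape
(2, 11, 29)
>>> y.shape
(2, 11, 3)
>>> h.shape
(2, 3)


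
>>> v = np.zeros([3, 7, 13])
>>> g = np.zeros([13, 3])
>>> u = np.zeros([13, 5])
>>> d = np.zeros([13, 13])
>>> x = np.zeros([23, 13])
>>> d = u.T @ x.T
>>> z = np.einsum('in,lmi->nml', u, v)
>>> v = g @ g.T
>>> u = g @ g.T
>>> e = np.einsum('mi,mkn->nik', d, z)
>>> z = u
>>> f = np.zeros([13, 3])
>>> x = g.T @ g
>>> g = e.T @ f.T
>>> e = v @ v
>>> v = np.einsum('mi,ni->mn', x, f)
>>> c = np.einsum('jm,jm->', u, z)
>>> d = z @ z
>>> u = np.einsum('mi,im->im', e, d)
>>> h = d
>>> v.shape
(3, 13)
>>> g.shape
(7, 23, 13)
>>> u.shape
(13, 13)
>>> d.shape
(13, 13)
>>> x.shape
(3, 3)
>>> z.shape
(13, 13)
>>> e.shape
(13, 13)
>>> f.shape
(13, 3)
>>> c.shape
()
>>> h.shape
(13, 13)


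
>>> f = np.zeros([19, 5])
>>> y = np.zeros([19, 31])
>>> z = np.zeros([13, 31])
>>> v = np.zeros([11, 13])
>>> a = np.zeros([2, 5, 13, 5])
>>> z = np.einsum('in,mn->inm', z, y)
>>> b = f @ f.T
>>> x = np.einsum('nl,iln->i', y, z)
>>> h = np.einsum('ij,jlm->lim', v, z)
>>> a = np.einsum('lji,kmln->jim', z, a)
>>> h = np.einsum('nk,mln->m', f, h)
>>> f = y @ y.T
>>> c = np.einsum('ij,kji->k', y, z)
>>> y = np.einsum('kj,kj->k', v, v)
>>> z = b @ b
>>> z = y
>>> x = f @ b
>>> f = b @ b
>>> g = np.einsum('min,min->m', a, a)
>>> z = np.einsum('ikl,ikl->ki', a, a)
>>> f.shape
(19, 19)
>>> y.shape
(11,)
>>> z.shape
(19, 31)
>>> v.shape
(11, 13)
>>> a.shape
(31, 19, 5)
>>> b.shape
(19, 19)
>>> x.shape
(19, 19)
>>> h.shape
(31,)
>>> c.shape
(13,)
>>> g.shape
(31,)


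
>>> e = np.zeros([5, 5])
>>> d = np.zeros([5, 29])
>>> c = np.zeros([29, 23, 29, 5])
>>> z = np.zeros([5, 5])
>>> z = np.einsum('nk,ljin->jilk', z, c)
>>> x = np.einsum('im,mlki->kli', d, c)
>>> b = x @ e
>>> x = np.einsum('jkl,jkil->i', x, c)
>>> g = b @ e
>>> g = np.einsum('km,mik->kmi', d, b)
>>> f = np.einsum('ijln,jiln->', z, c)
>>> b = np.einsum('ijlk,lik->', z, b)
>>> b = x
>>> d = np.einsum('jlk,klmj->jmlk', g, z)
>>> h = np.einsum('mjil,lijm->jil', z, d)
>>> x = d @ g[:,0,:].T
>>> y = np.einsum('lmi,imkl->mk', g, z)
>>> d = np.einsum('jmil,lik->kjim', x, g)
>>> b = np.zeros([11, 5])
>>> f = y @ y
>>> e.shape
(5, 5)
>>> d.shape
(23, 5, 29, 29)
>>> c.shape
(29, 23, 29, 5)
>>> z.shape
(23, 29, 29, 5)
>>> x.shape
(5, 29, 29, 5)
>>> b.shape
(11, 5)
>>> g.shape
(5, 29, 23)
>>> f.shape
(29, 29)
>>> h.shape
(29, 29, 5)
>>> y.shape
(29, 29)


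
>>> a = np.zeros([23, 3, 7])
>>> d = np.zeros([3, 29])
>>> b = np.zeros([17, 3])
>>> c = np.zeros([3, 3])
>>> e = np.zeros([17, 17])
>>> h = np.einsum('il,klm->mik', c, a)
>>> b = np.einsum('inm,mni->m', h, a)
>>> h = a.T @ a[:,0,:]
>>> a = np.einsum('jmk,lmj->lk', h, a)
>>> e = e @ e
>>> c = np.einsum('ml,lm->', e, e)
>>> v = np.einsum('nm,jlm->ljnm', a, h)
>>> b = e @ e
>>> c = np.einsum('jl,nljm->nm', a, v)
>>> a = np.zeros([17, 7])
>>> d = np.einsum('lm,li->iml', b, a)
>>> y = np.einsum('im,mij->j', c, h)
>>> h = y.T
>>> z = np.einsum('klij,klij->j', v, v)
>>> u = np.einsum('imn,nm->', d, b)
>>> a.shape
(17, 7)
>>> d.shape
(7, 17, 17)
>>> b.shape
(17, 17)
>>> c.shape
(3, 7)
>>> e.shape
(17, 17)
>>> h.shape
(7,)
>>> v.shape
(3, 7, 23, 7)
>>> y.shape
(7,)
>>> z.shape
(7,)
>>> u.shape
()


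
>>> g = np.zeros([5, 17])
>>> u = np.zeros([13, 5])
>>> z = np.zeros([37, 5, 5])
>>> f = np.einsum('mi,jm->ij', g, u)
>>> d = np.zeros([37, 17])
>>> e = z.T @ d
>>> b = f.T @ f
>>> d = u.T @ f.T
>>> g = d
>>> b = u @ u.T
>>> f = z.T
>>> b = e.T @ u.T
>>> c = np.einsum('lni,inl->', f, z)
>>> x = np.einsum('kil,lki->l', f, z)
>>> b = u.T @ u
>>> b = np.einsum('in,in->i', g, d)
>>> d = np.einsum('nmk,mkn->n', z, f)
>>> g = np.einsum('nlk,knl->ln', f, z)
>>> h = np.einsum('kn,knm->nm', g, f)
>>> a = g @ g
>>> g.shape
(5, 5)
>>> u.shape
(13, 5)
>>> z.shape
(37, 5, 5)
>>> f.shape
(5, 5, 37)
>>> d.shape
(37,)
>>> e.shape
(5, 5, 17)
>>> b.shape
(5,)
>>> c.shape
()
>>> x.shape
(37,)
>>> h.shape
(5, 37)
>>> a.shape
(5, 5)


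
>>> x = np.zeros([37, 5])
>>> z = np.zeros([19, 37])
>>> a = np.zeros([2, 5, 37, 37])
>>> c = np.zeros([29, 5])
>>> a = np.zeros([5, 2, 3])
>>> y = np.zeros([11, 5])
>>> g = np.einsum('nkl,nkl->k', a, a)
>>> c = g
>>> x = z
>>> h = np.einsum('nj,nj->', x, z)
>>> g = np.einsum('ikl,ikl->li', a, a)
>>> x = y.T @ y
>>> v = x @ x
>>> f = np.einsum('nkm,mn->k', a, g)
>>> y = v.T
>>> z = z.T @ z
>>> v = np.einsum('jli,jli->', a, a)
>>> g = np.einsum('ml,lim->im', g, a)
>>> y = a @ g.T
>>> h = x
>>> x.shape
(5, 5)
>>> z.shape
(37, 37)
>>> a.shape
(5, 2, 3)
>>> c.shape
(2,)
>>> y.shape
(5, 2, 2)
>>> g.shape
(2, 3)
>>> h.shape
(5, 5)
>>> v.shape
()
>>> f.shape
(2,)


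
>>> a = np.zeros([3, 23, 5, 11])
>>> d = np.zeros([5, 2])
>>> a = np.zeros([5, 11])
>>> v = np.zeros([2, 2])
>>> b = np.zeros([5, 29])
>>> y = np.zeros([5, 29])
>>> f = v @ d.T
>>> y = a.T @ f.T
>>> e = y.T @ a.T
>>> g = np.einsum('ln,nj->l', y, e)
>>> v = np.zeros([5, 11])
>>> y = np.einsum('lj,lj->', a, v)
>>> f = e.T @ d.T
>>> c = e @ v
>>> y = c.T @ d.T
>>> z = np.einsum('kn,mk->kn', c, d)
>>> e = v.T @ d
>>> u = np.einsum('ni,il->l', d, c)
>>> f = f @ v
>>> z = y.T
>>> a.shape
(5, 11)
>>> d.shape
(5, 2)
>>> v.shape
(5, 11)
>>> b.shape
(5, 29)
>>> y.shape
(11, 5)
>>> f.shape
(5, 11)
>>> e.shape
(11, 2)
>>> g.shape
(11,)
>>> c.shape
(2, 11)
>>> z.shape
(5, 11)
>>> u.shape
(11,)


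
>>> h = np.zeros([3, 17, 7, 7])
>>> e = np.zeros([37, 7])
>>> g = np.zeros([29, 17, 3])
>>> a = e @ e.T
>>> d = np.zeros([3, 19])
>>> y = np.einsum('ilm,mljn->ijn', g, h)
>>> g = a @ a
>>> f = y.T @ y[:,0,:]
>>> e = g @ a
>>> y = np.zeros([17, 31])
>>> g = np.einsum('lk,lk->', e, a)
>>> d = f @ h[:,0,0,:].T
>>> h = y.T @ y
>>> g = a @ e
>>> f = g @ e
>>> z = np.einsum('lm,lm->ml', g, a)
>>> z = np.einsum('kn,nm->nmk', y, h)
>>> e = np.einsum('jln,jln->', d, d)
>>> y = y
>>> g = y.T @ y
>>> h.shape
(31, 31)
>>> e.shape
()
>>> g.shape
(31, 31)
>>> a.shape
(37, 37)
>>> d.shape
(7, 7, 3)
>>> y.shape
(17, 31)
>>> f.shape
(37, 37)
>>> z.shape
(31, 31, 17)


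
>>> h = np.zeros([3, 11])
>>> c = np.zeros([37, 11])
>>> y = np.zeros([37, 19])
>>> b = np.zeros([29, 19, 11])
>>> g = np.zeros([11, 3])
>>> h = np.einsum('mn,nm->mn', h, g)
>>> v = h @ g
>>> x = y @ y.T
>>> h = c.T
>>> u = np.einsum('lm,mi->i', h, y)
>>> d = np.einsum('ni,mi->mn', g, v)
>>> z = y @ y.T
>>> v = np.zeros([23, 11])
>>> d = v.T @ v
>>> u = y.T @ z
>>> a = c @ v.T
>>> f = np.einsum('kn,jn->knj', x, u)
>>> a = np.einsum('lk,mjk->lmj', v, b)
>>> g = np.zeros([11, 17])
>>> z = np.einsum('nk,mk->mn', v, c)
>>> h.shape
(11, 37)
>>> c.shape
(37, 11)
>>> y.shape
(37, 19)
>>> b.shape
(29, 19, 11)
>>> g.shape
(11, 17)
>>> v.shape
(23, 11)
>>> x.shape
(37, 37)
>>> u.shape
(19, 37)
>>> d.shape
(11, 11)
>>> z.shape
(37, 23)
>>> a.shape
(23, 29, 19)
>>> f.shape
(37, 37, 19)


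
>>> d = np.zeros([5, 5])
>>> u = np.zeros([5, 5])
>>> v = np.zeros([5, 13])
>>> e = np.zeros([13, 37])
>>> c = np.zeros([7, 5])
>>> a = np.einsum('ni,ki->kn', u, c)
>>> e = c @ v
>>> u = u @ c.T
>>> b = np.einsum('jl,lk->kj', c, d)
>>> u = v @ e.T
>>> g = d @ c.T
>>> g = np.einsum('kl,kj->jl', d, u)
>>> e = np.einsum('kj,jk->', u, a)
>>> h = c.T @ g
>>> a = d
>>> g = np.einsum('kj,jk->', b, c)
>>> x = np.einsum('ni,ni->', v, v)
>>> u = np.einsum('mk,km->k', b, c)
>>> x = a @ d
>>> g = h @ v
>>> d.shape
(5, 5)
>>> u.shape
(7,)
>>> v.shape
(5, 13)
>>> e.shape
()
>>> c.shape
(7, 5)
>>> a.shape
(5, 5)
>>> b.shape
(5, 7)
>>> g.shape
(5, 13)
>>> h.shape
(5, 5)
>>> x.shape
(5, 5)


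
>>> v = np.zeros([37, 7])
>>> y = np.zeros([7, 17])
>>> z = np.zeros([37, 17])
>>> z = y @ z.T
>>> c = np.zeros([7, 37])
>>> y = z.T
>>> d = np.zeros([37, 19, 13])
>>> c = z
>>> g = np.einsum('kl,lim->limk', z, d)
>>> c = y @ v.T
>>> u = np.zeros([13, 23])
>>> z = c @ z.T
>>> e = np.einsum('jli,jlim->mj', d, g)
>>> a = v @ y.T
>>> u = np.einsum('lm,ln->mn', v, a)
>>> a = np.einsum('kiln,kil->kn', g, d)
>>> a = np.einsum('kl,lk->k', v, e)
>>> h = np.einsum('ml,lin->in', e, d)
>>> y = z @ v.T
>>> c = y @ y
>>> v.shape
(37, 7)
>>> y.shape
(37, 37)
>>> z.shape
(37, 7)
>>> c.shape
(37, 37)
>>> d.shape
(37, 19, 13)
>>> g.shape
(37, 19, 13, 7)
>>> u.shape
(7, 37)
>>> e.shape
(7, 37)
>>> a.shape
(37,)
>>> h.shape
(19, 13)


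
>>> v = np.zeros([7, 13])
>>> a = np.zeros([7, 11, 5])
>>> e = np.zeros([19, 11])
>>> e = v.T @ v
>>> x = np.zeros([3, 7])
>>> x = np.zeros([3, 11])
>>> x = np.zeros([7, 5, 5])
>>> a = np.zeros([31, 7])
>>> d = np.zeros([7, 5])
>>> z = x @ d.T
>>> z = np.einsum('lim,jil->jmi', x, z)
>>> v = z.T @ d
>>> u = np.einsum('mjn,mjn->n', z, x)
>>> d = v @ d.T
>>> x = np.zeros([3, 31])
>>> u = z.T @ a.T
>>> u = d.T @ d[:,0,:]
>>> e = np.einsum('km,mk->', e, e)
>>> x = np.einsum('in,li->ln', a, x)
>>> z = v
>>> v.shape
(5, 5, 5)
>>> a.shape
(31, 7)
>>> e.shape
()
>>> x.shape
(3, 7)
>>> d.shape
(5, 5, 7)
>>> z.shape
(5, 5, 5)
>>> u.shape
(7, 5, 7)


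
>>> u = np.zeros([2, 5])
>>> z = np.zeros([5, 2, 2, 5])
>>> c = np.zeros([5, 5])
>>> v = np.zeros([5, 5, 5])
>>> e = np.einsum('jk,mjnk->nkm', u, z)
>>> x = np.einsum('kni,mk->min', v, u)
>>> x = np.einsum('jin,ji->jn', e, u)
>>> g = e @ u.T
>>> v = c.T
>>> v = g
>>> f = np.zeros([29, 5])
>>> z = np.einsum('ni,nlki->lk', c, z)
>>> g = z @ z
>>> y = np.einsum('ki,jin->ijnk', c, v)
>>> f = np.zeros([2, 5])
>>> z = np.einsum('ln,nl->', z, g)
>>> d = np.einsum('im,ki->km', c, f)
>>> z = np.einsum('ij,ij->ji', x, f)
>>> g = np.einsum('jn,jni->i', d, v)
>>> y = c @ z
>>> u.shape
(2, 5)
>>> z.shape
(5, 2)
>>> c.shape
(5, 5)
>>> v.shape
(2, 5, 2)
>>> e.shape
(2, 5, 5)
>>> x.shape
(2, 5)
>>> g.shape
(2,)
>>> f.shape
(2, 5)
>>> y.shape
(5, 2)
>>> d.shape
(2, 5)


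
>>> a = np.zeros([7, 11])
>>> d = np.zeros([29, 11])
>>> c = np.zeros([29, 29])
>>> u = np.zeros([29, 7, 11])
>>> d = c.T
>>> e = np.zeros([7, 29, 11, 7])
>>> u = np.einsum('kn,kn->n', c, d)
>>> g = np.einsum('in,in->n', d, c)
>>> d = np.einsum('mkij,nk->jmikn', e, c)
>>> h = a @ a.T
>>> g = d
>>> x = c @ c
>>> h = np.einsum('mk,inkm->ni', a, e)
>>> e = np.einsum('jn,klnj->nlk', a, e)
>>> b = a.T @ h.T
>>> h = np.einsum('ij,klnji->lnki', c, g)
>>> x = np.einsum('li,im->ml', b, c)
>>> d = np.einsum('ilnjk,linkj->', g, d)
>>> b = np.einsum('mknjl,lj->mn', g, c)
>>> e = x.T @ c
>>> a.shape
(7, 11)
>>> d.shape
()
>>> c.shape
(29, 29)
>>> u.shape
(29,)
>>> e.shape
(11, 29)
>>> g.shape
(7, 7, 11, 29, 29)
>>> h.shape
(7, 11, 7, 29)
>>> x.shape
(29, 11)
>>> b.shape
(7, 11)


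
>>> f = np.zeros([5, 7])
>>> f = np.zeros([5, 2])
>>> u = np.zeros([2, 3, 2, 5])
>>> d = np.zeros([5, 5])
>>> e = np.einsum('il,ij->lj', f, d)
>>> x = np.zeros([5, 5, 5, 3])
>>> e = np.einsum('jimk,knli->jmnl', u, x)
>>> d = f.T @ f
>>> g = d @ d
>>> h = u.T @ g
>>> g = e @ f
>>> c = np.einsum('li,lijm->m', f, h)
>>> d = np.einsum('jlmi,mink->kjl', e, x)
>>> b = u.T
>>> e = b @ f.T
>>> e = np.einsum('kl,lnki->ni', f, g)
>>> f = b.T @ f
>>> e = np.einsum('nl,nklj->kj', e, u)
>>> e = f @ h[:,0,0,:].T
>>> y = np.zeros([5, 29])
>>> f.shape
(2, 3, 2, 2)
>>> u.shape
(2, 3, 2, 5)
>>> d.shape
(3, 2, 2)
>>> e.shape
(2, 3, 2, 5)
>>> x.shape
(5, 5, 5, 3)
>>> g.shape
(2, 2, 5, 2)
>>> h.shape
(5, 2, 3, 2)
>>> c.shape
(2,)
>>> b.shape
(5, 2, 3, 2)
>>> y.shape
(5, 29)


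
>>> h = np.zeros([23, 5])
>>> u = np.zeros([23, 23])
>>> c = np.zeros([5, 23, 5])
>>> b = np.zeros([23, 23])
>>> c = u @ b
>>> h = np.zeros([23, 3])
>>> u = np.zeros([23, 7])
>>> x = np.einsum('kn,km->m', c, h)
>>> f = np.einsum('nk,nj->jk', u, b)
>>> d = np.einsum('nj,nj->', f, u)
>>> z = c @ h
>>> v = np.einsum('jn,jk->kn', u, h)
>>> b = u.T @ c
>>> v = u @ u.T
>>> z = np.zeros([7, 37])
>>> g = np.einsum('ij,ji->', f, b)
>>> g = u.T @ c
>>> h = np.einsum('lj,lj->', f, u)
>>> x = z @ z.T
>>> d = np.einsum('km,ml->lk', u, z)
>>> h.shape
()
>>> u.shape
(23, 7)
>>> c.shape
(23, 23)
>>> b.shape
(7, 23)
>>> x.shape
(7, 7)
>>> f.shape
(23, 7)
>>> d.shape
(37, 23)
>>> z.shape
(7, 37)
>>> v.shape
(23, 23)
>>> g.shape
(7, 23)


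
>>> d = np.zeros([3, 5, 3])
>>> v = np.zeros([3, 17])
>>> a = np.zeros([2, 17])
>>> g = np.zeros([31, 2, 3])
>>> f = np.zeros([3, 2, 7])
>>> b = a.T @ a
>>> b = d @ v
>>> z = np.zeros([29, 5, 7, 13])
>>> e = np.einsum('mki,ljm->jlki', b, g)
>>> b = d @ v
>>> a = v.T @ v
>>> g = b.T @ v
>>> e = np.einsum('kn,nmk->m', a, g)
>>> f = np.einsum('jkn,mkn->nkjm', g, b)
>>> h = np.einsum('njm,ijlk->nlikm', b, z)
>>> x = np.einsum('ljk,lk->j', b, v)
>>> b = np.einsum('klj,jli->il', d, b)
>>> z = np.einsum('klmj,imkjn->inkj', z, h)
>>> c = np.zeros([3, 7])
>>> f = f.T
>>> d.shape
(3, 5, 3)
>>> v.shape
(3, 17)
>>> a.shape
(17, 17)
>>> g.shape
(17, 5, 17)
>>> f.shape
(3, 17, 5, 17)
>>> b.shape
(17, 5)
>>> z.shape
(3, 17, 29, 13)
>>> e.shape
(5,)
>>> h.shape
(3, 7, 29, 13, 17)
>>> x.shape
(5,)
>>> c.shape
(3, 7)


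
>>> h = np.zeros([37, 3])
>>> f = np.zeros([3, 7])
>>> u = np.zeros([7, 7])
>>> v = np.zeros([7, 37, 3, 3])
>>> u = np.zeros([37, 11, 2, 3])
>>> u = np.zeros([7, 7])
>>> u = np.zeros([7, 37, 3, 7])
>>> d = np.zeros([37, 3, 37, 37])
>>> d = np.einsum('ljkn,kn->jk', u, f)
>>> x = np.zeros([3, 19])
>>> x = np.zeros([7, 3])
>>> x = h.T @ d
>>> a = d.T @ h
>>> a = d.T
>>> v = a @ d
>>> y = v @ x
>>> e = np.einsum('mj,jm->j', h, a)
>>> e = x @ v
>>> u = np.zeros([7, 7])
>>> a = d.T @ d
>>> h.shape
(37, 3)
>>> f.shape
(3, 7)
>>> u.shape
(7, 7)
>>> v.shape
(3, 3)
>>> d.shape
(37, 3)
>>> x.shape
(3, 3)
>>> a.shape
(3, 3)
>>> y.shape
(3, 3)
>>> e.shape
(3, 3)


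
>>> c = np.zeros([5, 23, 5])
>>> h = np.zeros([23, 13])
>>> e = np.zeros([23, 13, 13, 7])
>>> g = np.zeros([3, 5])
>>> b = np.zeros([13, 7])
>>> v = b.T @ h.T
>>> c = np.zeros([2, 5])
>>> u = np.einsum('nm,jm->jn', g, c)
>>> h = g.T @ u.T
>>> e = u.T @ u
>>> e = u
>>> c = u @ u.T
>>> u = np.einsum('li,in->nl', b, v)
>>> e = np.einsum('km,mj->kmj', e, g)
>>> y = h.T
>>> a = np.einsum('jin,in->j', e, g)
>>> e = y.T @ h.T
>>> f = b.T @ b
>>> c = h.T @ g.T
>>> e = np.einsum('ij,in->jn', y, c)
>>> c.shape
(2, 3)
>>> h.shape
(5, 2)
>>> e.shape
(5, 3)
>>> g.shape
(3, 5)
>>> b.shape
(13, 7)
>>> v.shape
(7, 23)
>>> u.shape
(23, 13)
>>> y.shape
(2, 5)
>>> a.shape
(2,)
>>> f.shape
(7, 7)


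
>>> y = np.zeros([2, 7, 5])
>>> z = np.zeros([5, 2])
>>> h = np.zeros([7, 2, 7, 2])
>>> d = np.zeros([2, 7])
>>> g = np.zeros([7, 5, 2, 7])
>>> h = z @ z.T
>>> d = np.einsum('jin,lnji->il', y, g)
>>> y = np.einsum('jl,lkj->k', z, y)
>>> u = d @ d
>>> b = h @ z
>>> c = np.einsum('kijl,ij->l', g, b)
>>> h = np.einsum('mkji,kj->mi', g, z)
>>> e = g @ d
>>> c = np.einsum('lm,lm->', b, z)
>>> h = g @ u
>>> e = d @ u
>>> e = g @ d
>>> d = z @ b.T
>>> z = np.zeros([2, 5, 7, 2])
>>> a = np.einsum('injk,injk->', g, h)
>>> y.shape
(7,)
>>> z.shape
(2, 5, 7, 2)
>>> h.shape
(7, 5, 2, 7)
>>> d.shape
(5, 5)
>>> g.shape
(7, 5, 2, 7)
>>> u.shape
(7, 7)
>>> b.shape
(5, 2)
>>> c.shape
()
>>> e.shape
(7, 5, 2, 7)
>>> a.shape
()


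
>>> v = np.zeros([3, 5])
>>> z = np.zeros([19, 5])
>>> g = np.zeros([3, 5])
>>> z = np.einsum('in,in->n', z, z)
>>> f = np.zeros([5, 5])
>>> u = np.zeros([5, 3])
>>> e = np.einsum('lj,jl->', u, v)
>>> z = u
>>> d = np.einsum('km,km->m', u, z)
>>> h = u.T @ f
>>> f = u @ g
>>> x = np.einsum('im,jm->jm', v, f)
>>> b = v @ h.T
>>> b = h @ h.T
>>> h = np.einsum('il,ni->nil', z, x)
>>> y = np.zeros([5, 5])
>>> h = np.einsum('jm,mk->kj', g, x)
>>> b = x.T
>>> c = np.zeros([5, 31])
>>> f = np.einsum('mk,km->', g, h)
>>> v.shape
(3, 5)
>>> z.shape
(5, 3)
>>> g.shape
(3, 5)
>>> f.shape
()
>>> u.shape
(5, 3)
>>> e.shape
()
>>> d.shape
(3,)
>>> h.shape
(5, 3)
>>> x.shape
(5, 5)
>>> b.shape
(5, 5)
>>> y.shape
(5, 5)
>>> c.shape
(5, 31)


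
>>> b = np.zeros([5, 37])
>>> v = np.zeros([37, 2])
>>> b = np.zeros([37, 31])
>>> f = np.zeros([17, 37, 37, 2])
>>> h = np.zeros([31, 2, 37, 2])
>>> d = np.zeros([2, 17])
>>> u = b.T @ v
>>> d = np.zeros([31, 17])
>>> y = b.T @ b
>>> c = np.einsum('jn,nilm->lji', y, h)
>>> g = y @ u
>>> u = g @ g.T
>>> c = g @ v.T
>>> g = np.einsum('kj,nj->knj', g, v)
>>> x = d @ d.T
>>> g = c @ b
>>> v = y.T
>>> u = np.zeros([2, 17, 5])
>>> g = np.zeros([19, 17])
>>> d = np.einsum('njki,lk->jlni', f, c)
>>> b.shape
(37, 31)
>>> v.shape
(31, 31)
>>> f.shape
(17, 37, 37, 2)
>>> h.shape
(31, 2, 37, 2)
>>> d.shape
(37, 31, 17, 2)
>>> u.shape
(2, 17, 5)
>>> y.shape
(31, 31)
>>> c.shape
(31, 37)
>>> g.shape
(19, 17)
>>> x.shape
(31, 31)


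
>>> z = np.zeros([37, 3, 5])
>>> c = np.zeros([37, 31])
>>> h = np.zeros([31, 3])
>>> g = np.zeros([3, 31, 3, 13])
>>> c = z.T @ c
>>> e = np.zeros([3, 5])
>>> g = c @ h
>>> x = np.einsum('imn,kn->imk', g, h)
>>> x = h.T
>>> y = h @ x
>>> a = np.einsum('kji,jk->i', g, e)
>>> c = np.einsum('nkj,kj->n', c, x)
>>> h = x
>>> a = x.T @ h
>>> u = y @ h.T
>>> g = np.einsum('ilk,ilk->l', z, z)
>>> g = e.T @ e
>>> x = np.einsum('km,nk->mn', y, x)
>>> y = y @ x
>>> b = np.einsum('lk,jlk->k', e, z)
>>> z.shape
(37, 3, 5)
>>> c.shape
(5,)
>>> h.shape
(3, 31)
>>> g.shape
(5, 5)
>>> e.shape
(3, 5)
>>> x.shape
(31, 3)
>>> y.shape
(31, 3)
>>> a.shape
(31, 31)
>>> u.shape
(31, 3)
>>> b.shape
(5,)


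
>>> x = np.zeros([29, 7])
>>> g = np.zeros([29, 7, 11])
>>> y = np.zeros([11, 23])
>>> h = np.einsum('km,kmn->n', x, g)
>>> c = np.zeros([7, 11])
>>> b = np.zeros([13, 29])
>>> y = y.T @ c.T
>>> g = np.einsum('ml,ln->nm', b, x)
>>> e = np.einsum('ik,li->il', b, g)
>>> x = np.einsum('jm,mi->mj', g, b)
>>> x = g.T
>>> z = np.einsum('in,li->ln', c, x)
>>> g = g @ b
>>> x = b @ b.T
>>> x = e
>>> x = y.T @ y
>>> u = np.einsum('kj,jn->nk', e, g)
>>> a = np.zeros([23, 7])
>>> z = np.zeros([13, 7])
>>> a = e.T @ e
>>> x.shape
(7, 7)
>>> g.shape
(7, 29)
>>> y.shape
(23, 7)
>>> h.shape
(11,)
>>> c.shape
(7, 11)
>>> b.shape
(13, 29)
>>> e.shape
(13, 7)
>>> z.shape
(13, 7)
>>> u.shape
(29, 13)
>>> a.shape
(7, 7)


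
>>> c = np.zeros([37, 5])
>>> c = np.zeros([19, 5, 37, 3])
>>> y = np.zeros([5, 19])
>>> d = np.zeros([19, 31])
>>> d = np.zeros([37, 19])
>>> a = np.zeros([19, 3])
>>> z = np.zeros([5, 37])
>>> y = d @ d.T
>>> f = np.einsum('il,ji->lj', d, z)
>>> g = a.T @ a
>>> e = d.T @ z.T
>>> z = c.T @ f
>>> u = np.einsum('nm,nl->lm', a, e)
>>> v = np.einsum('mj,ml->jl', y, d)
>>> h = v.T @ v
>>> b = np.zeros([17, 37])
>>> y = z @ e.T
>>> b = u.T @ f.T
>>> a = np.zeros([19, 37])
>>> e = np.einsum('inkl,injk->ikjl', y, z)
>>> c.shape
(19, 5, 37, 3)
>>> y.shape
(3, 37, 5, 19)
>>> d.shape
(37, 19)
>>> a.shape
(19, 37)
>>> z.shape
(3, 37, 5, 5)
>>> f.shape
(19, 5)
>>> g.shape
(3, 3)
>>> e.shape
(3, 5, 5, 19)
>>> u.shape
(5, 3)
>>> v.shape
(37, 19)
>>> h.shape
(19, 19)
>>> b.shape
(3, 19)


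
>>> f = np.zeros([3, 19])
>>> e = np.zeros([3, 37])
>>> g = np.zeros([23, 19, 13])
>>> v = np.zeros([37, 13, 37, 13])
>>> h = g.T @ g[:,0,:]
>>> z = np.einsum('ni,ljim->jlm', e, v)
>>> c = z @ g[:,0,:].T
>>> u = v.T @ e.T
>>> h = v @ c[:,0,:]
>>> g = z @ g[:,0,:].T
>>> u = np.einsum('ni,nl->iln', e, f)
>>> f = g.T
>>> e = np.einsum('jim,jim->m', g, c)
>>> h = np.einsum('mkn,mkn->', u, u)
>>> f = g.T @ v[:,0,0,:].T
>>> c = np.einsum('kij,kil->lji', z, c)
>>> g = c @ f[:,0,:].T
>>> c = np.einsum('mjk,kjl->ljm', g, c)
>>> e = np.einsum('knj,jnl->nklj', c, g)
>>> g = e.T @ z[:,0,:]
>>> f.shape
(23, 37, 37)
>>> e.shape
(13, 37, 23, 23)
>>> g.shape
(23, 23, 37, 13)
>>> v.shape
(37, 13, 37, 13)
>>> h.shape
()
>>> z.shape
(13, 37, 13)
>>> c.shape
(37, 13, 23)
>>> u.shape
(37, 19, 3)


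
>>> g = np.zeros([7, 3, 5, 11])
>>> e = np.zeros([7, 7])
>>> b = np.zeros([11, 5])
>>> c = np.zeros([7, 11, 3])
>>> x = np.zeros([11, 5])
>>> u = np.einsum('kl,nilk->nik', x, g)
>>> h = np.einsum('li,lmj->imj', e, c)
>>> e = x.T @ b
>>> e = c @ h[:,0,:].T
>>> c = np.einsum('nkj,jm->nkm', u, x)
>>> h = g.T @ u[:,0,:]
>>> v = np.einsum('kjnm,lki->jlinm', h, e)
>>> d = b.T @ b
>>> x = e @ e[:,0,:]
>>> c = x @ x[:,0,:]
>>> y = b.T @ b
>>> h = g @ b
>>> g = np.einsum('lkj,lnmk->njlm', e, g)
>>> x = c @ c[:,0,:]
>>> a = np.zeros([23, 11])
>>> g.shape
(3, 7, 7, 5)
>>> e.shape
(7, 11, 7)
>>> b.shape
(11, 5)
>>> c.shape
(7, 11, 7)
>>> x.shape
(7, 11, 7)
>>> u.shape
(7, 3, 11)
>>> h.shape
(7, 3, 5, 5)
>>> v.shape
(5, 7, 7, 3, 11)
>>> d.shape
(5, 5)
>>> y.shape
(5, 5)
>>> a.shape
(23, 11)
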